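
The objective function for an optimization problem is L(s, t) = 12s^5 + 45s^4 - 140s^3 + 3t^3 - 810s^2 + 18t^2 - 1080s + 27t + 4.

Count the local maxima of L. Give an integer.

L separates as a function of s plus a function of t, so ∇L=0 decouples.
∂L/∂s = 60(s - 3)(s + 1)(s + 2)(s + 3) = 0 at s ∈ {-3, -2, -1, 3}; ∂L/∂t = 9(t + 1)(t + 3) = 0 at t ∈ {-3, -1}.
The Hessian is diagonal: diag(L_ss, L_tt). Second derivatives: L_ss(-3)=-720, L_ss(-2)=300, L_ss(-1)=-480, L_ss(3)=7200; L_tt(-3)=-18, L_tt(-1)=18.
Local maxima occur where both diagonal entries negative: (-3, -3), (-1, -3). Count: 2.

2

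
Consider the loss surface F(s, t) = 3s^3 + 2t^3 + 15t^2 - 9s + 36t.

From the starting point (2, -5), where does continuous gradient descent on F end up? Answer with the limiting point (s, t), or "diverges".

diverges

F is separable, so gradient descent decouples: s follows -∂F/∂s, t follows -∂F/∂t.
∂F/∂s = 9(s - 1)(s + 1); at s=2 this is 27, so s decreases.
∂F/∂t = 6(t + 2)(t + 3); at t=-5 this is 36, so t decreases.
The t-coordinate has no critical point in that direction and runs off to infinity.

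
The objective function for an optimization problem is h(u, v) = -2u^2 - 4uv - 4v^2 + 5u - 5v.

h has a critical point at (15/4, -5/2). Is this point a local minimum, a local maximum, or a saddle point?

local maximum

The Hessian of h is constant: H = [[-4, -4], [-4, -8]].
det(H) = (-4)·(-8) − (-4)² = 16.
det(H) > 0 and tr(H) = -12 < 0, so H is negative definite and the point is a local maximum.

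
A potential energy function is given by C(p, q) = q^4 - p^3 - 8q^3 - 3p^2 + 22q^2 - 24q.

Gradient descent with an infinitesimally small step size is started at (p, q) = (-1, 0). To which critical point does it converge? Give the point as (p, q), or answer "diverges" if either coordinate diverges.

(-2, 1)

C is separable, so gradient descent decouples: p follows -∂C/∂p, q follows -∂C/∂q.
∂C/∂p = -3p(p + 2); at p=-1 this is 3, so p decreases.
∂C/∂q = 4(q - 3)(q - 2)(q - 1); at q=0 this is -24, so q increases.
p converges to its nearest critical value -2 (a local min of the p-part); q converges to 1. The iterate converges to (-2, 1).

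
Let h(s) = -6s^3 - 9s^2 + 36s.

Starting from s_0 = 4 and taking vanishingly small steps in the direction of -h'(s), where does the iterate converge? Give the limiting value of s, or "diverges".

h'(s) = -18(s - 1)(s + 2), so h'(4) = -324.
Gradient descent moves in the -h' direction, i.e. s is increasing.
There is no critical point above s=4, and h' keeps the same sign, so the iterate runs off to +∞.

diverges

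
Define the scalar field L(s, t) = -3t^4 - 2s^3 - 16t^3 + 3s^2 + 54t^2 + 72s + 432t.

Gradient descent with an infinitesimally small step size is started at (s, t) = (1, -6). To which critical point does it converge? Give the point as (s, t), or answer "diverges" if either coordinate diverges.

diverges

L is separable, so gradient descent decouples: s follows -∂L/∂s, t follows -∂L/∂t.
∂L/∂s = -6(s - 4)(s + 3); at s=1 this is 72, so s decreases.
∂L/∂t = -12(t - 3)(t + 3)(t + 4); at t=-6 this is 648, so t decreases.
The t-coordinate has no critical point in that direction and runs off to infinity.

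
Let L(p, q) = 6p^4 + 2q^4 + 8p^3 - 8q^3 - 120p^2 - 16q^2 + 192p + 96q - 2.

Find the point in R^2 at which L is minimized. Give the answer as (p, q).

L(p,q) separates as A(p) + B(q) − 2, so its minimum is min A + min B − 2.
A'(p) = 24(p - 2)(p - 1)(p + 4) vanishes at p ∈ {-4, 1, 2}; B'(q) = 8(q - 3)(q - 2)(q + 2) vanishes at q ∈ {-2, 2, 3}.
Local minima of A (where A''>0): A(-4)=-1664, A(2)=64. Local minima of B: B(-2)=-160, B(3)=90.
So the global minimum of L is A(-4) + B(-2) − 2 = -1664 − 160 − 2 = -1826, attained at (-4, -2).

(-4, -2)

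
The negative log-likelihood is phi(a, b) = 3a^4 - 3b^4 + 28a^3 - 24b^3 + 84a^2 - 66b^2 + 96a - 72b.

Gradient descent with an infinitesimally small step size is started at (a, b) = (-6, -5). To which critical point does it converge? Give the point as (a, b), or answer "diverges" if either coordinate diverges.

phi is separable, so gradient descent decouples: a follows -∂phi/∂a, b follows -∂phi/∂b.
∂phi/∂a = 12(a + 1)(a + 2)(a + 4); at a=-6 this is -480, so a increases.
∂phi/∂b = -12(b + 1)(b + 2)(b + 3); at b=-5 this is 288, so b decreases.
The b-coordinate has no critical point in that direction and runs off to infinity.

diverges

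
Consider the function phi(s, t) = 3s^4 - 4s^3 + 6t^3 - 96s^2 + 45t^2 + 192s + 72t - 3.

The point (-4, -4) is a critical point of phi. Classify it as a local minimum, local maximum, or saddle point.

saddle point

The mixed partial ∂²phi/∂s∂t is 0, so the Hessian at any point is diag(phi_ss, phi_tt) = diag(12(3s^2 - 2s - 16), 18(2t + 5)).
At (-4, -4): H = diag(480, -54).
The eigenvalues have opposite signs, so H is indefinite: a saddle point.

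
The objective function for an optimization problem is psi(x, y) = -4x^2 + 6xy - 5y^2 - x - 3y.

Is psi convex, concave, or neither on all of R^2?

concave

psi is quadratic, so its Hessian is the constant matrix H = [[-8, 6], [6, -10]].
det(H) = 44, tr(H) = -18.
det(H) > 0 and tr(H) < 0, so H is negative definite everywhere: concave.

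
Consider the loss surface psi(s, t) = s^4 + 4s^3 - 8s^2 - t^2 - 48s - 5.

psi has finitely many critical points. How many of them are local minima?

0

psi separates as a function of s plus a function of t, so ∇psi=0 decouples.
∂psi/∂s = 4(s - 2)(s + 2)(s + 3) = 0 at s ∈ {-3, -2, 2}; ∂psi/∂t = -2t = 0 at t ∈ {0}.
The Hessian is diagonal: diag(psi_ss, psi_tt). Second derivatives: psi_ss(-3)=20, psi_ss(-2)=-16, psi_ss(2)=80; psi_tt(0)=-2.
Local minima occur where both diagonal entries positive: none. Count: 0.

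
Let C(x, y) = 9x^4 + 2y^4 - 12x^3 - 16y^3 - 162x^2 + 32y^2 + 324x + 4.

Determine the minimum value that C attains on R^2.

C(x,y) separates as P(x) + Q(y) + 4, so its minimum is min P + min Q + 4.
P'(x) = 36(x - 3)(x - 1)(x + 3) vanishes at x ∈ {-3, 1, 3}; Q'(y) = 8y(y - 4)(y - 2) vanishes at y ∈ {0, 2, 4}.
Local minima of P (where P''>0): P(-3)=-1377, P(3)=-81. Local minima of Q: Q(0)=0, Q(4)=0.
So the global minimum of C is P(-3) + Q(0) + 4 = -1377 + 0 + 4 = -1373, attained at (-3, 0).

-1373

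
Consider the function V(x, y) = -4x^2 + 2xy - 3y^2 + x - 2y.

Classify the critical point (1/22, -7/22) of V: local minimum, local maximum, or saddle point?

The Hessian of V is constant: H = [[-8, 2], [2, -6]].
det(H) = (-8)·(-6) − 2² = 44.
det(H) > 0 and tr(H) = -14 < 0, so H is negative definite and the point is a local maximum.

local maximum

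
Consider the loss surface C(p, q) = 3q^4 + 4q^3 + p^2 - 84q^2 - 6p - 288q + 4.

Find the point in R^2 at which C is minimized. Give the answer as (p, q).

C(p,q) separates as A(p) + B(q) + 4, so its minimum is min A + min B + 4.
A'(p) = 2p - 6 vanishes at p ∈ {3}; B'(q) = 12(q - 4)(q + 2)(q + 3) vanishes at q ∈ {-3, -2, 4}.
Local minima of A (where A''>0): A(3)=-9. Local minima of B: B(-3)=243, B(4)=-1472.
So the global minimum of C is A(3) + B(4) + 4 = -9 − 1472 + 4 = -1477, attained at (3, 4).

(3, 4)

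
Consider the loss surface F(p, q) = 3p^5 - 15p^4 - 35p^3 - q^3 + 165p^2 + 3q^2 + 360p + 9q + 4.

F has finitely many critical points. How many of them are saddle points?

4

F separates as a function of p plus a function of q, so ∇F=0 decouples.
∂F/∂p = 15(p - 4)(p - 3)(p + 1)(p + 2) = 0 at p ∈ {-2, -1, 3, 4}; ∂F/∂q = -3(q - 3)(q + 1) = 0 at q ∈ {-1, 3}.
The Hessian is diagonal: diag(F_pp, F_qq). Second derivatives: F_pp(-2)=-450, F_pp(-1)=300, F_pp(3)=-300, F_pp(4)=450; F_qq(-1)=12, F_qq(3)=-12.
Saddle points occur where the two diagonal entries have opposite signs: (-2, -1), (-1, 3), (3, -1), (4, 3). Count: 4.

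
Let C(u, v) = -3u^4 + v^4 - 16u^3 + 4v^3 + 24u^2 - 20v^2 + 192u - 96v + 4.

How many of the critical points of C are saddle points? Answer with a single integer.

C separates as a function of u plus a function of v, so ∇C=0 decouples.
∂C/∂u = -12(u - 2)(u + 2)(u + 4) = 0 at u ∈ {-4, -2, 2}; ∂C/∂v = 4(v - 3)(v + 2)(v + 4) = 0 at v ∈ {-4, -2, 3}.
The Hessian is diagonal: diag(C_uu, C_vv). Second derivatives: C_uu(-4)=-144, C_uu(-2)=96, C_uu(2)=-288; C_vv(-4)=56, C_vv(-2)=-40, C_vv(3)=140.
Saddle points occur where the two diagonal entries have opposite signs: (-4, -4), (-4, 3), (-2, -2), (2, -4), (2, 3). Count: 5.

5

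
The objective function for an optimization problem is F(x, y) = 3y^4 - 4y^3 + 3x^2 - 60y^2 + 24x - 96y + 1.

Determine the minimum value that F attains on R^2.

-879

F(x,y) separates as P(x) + Q(y) + 1, so its minimum is min P + min Q + 1.
P'(x) = 6x + 24 vanishes at x ∈ {-4}; Q'(y) = 12(y - 4)(y + 1)(y + 2) vanishes at y ∈ {-2, -1, 4}.
Local minima of P (where P''>0): P(-4)=-48. Local minima of Q: Q(-2)=32, Q(4)=-832.
So the global minimum of F is P(-4) + Q(4) + 1 = -48 − 832 + 1 = -879, attained at (-4, 4).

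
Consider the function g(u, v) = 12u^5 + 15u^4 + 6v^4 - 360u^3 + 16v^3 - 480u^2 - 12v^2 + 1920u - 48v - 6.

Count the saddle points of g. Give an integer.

6

g separates as a function of u plus a function of v, so ∇g=0 decouples.
∂g/∂u = 60(u - 4)(u - 1)(u + 2)(u + 4) = 0 at u ∈ {-4, -2, 1, 4}; ∂g/∂v = 24(v - 1)(v + 1)(v + 2) = 0 at v ∈ {-2, -1, 1}.
The Hessian is diagonal: diag(g_uu, g_vv). Second derivatives: g_uu(-4)=-4800, g_uu(-2)=2160, g_uu(1)=-2700, g_uu(4)=8640; g_vv(-2)=72, g_vv(-1)=-48, g_vv(1)=144.
Saddle points occur where the two diagonal entries have opposite signs: (-4, -2), (-4, 1), (-2, -1), (1, -2), (1, 1), (4, -1). Count: 6.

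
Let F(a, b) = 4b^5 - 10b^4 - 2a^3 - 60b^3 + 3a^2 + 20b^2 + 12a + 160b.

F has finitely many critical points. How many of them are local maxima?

2

F separates as a function of a plus a function of b, so ∇F=0 decouples.
∂F/∂a = -6(a - 2)(a + 1) = 0 at a ∈ {-1, 2}; ∂F/∂b = 20(b - 4)(b - 1)(b + 1)(b + 2) = 0 at b ∈ {-2, -1, 1, 4}.
The Hessian is diagonal: diag(F_aa, F_bb). Second derivatives: F_aa(-1)=18, F_aa(2)=-18; F_bb(-2)=-360, F_bb(-1)=200, F_bb(1)=-360, F_bb(4)=1800.
Local maxima occur where both diagonal entries negative: (2, -2), (2, 1). Count: 2.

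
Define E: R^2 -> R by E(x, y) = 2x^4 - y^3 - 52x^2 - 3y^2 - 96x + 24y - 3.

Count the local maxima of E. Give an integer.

1

E separates as a function of x plus a function of y, so ∇E=0 decouples.
∂E/∂x = 8(x - 4)(x + 1)(x + 3) = 0 at x ∈ {-3, -1, 4}; ∂E/∂y = -3(y - 2)(y + 4) = 0 at y ∈ {-4, 2}.
The Hessian is diagonal: diag(E_xx, E_yy). Second derivatives: E_xx(-3)=112, E_xx(-1)=-80, E_xx(4)=280; E_yy(-4)=18, E_yy(2)=-18.
Local maxima occur where both diagonal entries negative: (-1, 2). Count: 1.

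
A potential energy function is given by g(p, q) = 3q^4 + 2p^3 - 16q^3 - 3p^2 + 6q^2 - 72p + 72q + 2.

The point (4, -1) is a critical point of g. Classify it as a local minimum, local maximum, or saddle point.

local minimum

The mixed partial ∂²g/∂p∂q is 0, so the Hessian at any point is diag(g_pp, g_qq) = diag(6(2p - 1), 12(3q^2 - 8q + 1)).
At (4, -1): H = diag(42, 144).
Both eigenvalues are positive, so H is positive definite: a local minimum.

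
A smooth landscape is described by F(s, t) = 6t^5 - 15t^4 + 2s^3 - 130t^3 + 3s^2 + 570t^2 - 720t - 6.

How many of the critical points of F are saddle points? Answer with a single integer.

F separates as a function of s plus a function of t, so ∇F=0 decouples.
∂F/∂s = 6s(s + 1) = 0 at s ∈ {-1, 0}; ∂F/∂t = 30(t - 3)(t - 2)(t - 1)(t + 4) = 0 at t ∈ {-4, 1, 2, 3}.
The Hessian is diagonal: diag(F_ss, F_tt). Second derivatives: F_ss(-1)=-6, F_ss(0)=6; F_tt(-4)=-6300, F_tt(1)=300, F_tt(2)=-180, F_tt(3)=420.
Saddle points occur where the two diagonal entries have opposite signs: (-1, 1), (-1, 3), (0, -4), (0, 2). Count: 4.

4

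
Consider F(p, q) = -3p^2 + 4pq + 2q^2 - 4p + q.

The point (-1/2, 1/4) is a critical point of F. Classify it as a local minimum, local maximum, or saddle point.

The Hessian of F is constant: H = [[-6, 4], [4, 4]].
det(H) = (-6)·4 − 4² = -40.
Since det(H) < 0, H is indefinite and the critical point is a saddle point.

saddle point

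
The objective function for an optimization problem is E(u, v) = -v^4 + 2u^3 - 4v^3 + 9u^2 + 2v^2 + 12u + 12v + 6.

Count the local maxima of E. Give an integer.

E separates as a function of u plus a function of v, so ∇E=0 decouples.
∂E/∂u = 6(u + 1)(u + 2) = 0 at u ∈ {-2, -1}; ∂E/∂v = -4(v - 1)(v + 1)(v + 3) = 0 at v ∈ {-3, -1, 1}.
The Hessian is diagonal: diag(E_uu, E_vv). Second derivatives: E_uu(-2)=-6, E_uu(-1)=6; E_vv(-3)=-32, E_vv(-1)=16, E_vv(1)=-32.
Local maxima occur where both diagonal entries negative: (-2, -3), (-2, 1). Count: 2.

2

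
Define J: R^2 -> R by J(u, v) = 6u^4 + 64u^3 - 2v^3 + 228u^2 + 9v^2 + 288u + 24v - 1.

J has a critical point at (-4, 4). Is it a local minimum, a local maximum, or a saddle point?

saddle point

The mixed partial ∂²J/∂u∂v is 0, so the Hessian at any point is diag(J_uu, J_vv) = diag(24(3u^2 + 16u + 19), 6(-2v + 3)).
At (-4, 4): H = diag(72, -30).
The eigenvalues have opposite signs, so H is indefinite: a saddle point.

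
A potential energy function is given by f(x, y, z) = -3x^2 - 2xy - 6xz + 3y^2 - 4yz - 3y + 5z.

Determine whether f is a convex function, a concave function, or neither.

f is quadratic, so its Hessian is the constant matrix H = [[-6, -2, -6], [-2, 6, -4], [-6, -4, 0]].
Leading principal minors: -6, -40, -216.
Neither pattern holds ⇒ H is indefinite ⇒ neither convex nor concave.

neither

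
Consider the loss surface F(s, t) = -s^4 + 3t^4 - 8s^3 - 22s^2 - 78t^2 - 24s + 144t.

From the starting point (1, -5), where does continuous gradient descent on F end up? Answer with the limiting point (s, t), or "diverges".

diverges

F is separable, so gradient descent decouples: s follows -∂F/∂s, t follows -∂F/∂t.
∂F/∂s = -4(s + 1)(s + 2)(s + 3); at s=1 this is -96, so s increases.
∂F/∂t = 12(t - 3)(t - 1)(t + 4); at t=-5 this is -576, so t increases.
The s-coordinate has no critical point in that direction and runs off to infinity.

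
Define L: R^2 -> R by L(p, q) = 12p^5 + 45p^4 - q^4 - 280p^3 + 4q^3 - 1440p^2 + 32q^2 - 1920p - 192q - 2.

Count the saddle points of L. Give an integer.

6

L separates as a function of p plus a function of q, so ∇L=0 decouples.
∂L/∂p = 60(p - 4)(p + 1)(p + 2)(p + 4) = 0 at p ∈ {-4, -2, -1, 4}; ∂L/∂q = -4(q - 4)(q - 3)(q + 4) = 0 at q ∈ {-4, 3, 4}.
The Hessian is diagonal: diag(L_pp, L_qq). Second derivatives: L_pp(-4)=-2880, L_pp(-2)=720, L_pp(-1)=-900, L_pp(4)=14400; L_qq(-4)=-224, L_qq(3)=28, L_qq(4)=-32.
Saddle points occur where the two diagonal entries have opposite signs: (-4, 3), (-2, -4), (-2, 4), (-1, 3), (4, -4), (4, 4). Count: 6.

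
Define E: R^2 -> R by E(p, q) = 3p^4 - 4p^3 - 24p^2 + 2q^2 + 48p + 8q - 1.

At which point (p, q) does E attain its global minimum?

E(p,q) separates as A(p) + B(q) − 1, so its minimum is min A + min B − 1.
A'(p) = 12(p - 2)(p - 1)(p + 2) vanishes at p ∈ {-2, 1, 2}; B'(q) = 4q + 8 vanishes at q ∈ {-2}.
Local minima of A (where A''>0): A(-2)=-112, A(2)=16. Local minima of B: B(-2)=-8.
So the global minimum of E is A(-2) + B(-2) − 1 = -112 − 8 − 1 = -121, attained at (-2, -2).

(-2, -2)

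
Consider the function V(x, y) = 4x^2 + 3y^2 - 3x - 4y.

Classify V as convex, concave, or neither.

V is quadratic, so its Hessian is the constant matrix H = [[8, 0], [0, 6]].
det(H) = 48, tr(H) = 14.
det(H) > 0 and tr(H) > 0, so H is positive definite everywhere: convex.

convex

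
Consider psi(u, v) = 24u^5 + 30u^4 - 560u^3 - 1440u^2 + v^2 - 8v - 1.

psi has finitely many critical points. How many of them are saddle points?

2

psi separates as a function of u plus a function of v, so ∇psi=0 decouples.
∂psi/∂u = 120u(u - 4)(u + 2)(u + 3) = 0 at u ∈ {-3, -2, 0, 4}; ∂psi/∂v = 2(v - 4) = 0 at v ∈ {4}.
The Hessian is diagonal: diag(psi_uu, psi_vv). Second derivatives: psi_uu(-3)=-2520, psi_uu(-2)=1440, psi_uu(0)=-2880, psi_uu(4)=20160; psi_vv(4)=2.
Saddle points occur where the two diagonal entries have opposite signs: (-3, 4), (0, 4). Count: 2.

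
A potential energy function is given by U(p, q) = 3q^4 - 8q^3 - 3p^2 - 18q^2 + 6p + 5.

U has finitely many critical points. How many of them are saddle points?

U separates as a function of p plus a function of q, so ∇U=0 decouples.
∂U/∂p = -6(p - 1) = 0 at p ∈ {1}; ∂U/∂q = 12q(q - 3)(q + 1) = 0 at q ∈ {-1, 0, 3}.
The Hessian is diagonal: diag(U_pp, U_qq). Second derivatives: U_pp(1)=-6; U_qq(-1)=48, U_qq(0)=-36, U_qq(3)=144.
Saddle points occur where the two diagonal entries have opposite signs: (1, -1), (1, 3). Count: 2.

2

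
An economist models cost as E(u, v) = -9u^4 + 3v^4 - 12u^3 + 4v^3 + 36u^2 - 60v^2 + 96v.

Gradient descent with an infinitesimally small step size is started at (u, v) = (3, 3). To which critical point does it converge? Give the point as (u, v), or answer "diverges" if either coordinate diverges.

E is separable, so gradient descent decouples: u follows -∂E/∂u, v follows -∂E/∂v.
∂E/∂u = -36u(u - 1)(u + 2); at u=3 this is -1080, so u increases.
∂E/∂v = 12(v - 2)(v - 1)(v + 4); at v=3 this is 168, so v decreases.
The u-coordinate has no critical point in that direction and runs off to infinity.

diverges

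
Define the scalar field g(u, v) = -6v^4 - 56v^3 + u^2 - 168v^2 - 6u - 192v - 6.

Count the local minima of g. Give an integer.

1

g separates as a function of u plus a function of v, so ∇g=0 decouples.
∂g/∂u = 2(u - 3) = 0 at u ∈ {3}; ∂g/∂v = -24(v + 1)(v + 2)(v + 4) = 0 at v ∈ {-4, -2, -1}.
The Hessian is diagonal: diag(g_uu, g_vv). Second derivatives: g_uu(3)=2; g_vv(-4)=-144, g_vv(-2)=48, g_vv(-1)=-72.
Local minima occur where both diagonal entries positive: (3, -2). Count: 1.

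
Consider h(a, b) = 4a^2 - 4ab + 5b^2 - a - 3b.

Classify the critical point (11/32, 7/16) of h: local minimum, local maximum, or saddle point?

The Hessian of h is constant: H = [[8, -4], [-4, 10]].
det(H) = 8·10 − (-4)² = 64.
det(H) > 0 and tr(H) = 18 > 0, so H is positive definite and the point is a local minimum.

local minimum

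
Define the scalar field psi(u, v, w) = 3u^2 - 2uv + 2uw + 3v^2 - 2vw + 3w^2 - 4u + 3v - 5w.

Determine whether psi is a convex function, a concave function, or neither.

psi is quadratic, so its Hessian is the constant matrix H = [[6, -2, 2], [-2, 6, -2], [2, -2, 6]].
Leading principal minors: 6, 32, 160.
All positive ⇒ H ≻ 0 ⇒ convex.

convex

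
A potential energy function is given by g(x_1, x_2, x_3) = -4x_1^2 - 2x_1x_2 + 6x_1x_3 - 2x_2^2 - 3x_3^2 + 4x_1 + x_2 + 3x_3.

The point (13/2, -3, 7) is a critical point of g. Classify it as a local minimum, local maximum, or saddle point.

local maximum

The Hessian is constant: H = [[-8, -2, 6], [-2, -4, 0], [6, 0, -6]].
Leading principal minors: Δ₁ = -8, Δ₂ = 28, Δ₃ = -24.
The minors alternate sign starting negative (−, +, −), so H is negative definite: a local maximum.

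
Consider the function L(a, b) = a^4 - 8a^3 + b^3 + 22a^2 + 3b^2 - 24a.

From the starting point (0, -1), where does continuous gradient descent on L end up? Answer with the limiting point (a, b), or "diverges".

L is separable, so gradient descent decouples: a follows -∂L/∂a, b follows -∂L/∂b.
∂L/∂a = 4(a - 3)(a - 2)(a - 1); at a=0 this is -24, so a increases.
∂L/∂b = 3b(b + 2); at b=-1 this is -3, so b increases.
a converges to its nearest critical value 1 (a local min of the a-part); b converges to 0. The iterate converges to (1, 0).

(1, 0)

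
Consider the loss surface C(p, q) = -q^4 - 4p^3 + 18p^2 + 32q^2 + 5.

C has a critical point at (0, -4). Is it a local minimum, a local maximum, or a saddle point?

The mixed partial ∂²C/∂p∂q is 0, so the Hessian at any point is diag(C_pp, C_qq) = diag(12(-2p + 3), 4(-3q^2 + 16)).
At (0, -4): H = diag(36, -128).
The eigenvalues have opposite signs, so H is indefinite: a saddle point.

saddle point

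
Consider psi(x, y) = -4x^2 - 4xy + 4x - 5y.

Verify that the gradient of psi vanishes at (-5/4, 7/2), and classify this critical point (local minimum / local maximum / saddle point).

∇psi = (-8x - 4y + 4, -4x - 5); substituting (-5/4, 7/2) gives ∇psi = (0, 0), so (-5/4, 7/2) is indeed a critical point.
The Hessian of psi is constant: H = [[-8, -4], [-4, 0]].
det(H) = (-8)·0 − (-4)² = -16.
Since det(H) < 0, H is indefinite and the critical point is a saddle point.

saddle point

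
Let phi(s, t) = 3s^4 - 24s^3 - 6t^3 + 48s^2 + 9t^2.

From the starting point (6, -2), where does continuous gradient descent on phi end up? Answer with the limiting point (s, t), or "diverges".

phi is separable, so gradient descent decouples: s follows -∂phi/∂s, t follows -∂phi/∂t.
∂phi/∂s = 12s(s - 4)(s - 2); at s=6 this is 576, so s decreases.
∂phi/∂t = -18t(t - 1); at t=-2 this is -108, so t increases.
s converges to its nearest critical value 4 (a local min of the s-part); t converges to 0. The iterate converges to (4, 0).

(4, 0)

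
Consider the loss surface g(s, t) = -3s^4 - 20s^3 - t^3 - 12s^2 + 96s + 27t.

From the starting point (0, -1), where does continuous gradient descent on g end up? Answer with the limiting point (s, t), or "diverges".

(-2, -3)

g is separable, so gradient descent decouples: s follows -∂g/∂s, t follows -∂g/∂t.
∂g/∂s = -12(s - 1)(s + 2)(s + 4); at s=0 this is 96, so s decreases.
∂g/∂t = -3(t - 3)(t + 3); at t=-1 this is 24, so t decreases.
s converges to its nearest critical value -2 (a local min of the s-part); t converges to -3. The iterate converges to (-2, -3).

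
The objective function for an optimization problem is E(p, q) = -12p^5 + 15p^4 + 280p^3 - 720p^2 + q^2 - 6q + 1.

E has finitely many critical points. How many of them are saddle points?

E separates as a function of p plus a function of q, so ∇E=0 decouples.
∂E/∂p = -60p(p - 3)(p - 2)(p + 4) = 0 at p ∈ {-4, 0, 2, 3}; ∂E/∂q = 2(q - 3) = 0 at q ∈ {3}.
The Hessian is diagonal: diag(E_pp, E_qq). Second derivatives: E_pp(-4)=10080, E_pp(0)=-1440, E_pp(2)=720, E_pp(3)=-1260; E_qq(3)=2.
Saddle points occur where the two diagonal entries have opposite signs: (0, 3), (3, 3). Count: 2.

2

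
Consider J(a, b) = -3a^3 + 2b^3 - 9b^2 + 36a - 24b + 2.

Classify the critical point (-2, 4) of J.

The mixed partial ∂²J/∂a∂b is 0, so the Hessian at any point is diag(J_aa, J_bb) = diag(-18a, 6(2b - 3)).
At (-2, 4): H = diag(36, 30).
Both eigenvalues are positive, so H is positive definite: a local minimum.

local minimum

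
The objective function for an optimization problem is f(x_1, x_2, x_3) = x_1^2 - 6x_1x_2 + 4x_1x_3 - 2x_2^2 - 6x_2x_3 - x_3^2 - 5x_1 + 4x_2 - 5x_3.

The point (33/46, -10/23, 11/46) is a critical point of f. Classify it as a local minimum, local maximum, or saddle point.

The Hessian is constant: H = [[2, -6, 4], [-6, -4, -6], [4, -6, -2]].
Leading principal minors: Δ₁ = 2, Δ₂ = -44, Δ₃ = 368.
The minors fit neither the all-positive nor the alternating-sign pattern, so H is indefinite: a saddle point.

saddle point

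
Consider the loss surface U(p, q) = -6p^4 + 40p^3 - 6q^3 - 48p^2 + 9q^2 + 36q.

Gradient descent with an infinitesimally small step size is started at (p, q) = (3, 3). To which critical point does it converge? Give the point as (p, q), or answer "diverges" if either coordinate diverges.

diverges

U is separable, so gradient descent decouples: p follows -∂U/∂p, q follows -∂U/∂q.
∂U/∂p = -24p(p - 4)(p - 1); at p=3 this is 144, so p decreases.
∂U/∂q = -18(q - 2)(q + 1); at q=3 this is -72, so q increases.
The q-coordinate has no critical point in that direction and runs off to infinity.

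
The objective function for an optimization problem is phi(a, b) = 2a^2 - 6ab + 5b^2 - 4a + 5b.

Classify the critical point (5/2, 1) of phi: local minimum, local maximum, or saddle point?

local minimum

The Hessian of phi is constant: H = [[4, -6], [-6, 10]].
det(H) = 4·10 − (-6)² = 4.
det(H) > 0 and tr(H) = 14 > 0, so H is positive definite and the point is a local minimum.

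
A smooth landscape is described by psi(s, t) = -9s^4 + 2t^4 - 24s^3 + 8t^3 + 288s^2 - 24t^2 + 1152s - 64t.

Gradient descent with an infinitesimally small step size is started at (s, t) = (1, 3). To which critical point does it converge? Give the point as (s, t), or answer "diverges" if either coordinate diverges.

psi is separable, so gradient descent decouples: s follows -∂psi/∂s, t follows -∂psi/∂t.
∂psi/∂s = -36(s - 4)(s + 2)(s + 4); at s=1 this is 1620, so s decreases.
∂psi/∂t = 8(t - 2)(t + 1)(t + 4); at t=3 this is 224, so t decreases.
s converges to its nearest critical value -2 (a local min of the s-part); t converges to 2. The iterate converges to (-2, 2).

(-2, 2)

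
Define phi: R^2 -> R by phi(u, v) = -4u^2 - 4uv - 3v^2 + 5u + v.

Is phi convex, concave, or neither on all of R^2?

concave

phi is quadratic, so its Hessian is the constant matrix H = [[-8, -4], [-4, -6]].
det(H) = 32, tr(H) = -14.
det(H) > 0 and tr(H) < 0, so H is negative definite everywhere: concave.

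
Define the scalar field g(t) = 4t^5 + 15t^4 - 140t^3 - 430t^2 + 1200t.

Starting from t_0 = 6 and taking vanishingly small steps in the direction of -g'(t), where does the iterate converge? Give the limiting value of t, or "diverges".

4

g'(t) = 20(t - 4)(t - 1)(t + 3)(t + 5), so g'(6) = 19800.
Gradient descent moves in the -g' direction, i.e. t is decreasing.
The nearest critical point in that direction is t = 4, where g'' = 3780 > 0 (a local minimum). The iterate converges there.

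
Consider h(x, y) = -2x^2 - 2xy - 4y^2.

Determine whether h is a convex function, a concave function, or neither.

h is quadratic, so its Hessian is the constant matrix H = [[-4, -2], [-2, -8]].
det(H) = 28, tr(H) = -12.
det(H) > 0 and tr(H) < 0, so H is negative definite everywhere: concave.

concave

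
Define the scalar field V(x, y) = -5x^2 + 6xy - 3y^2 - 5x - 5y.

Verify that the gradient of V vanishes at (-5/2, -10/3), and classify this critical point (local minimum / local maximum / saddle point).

local maximum

∇V = (-10x + 6y - 5, 6x - 6y - 5); substituting (-5/2, -10/3) gives ∇V = (0, 0), so (-5/2, -10/3) is indeed a critical point.
The Hessian of V is constant: H = [[-10, 6], [6, -6]].
det(H) = (-10)·(-6) − 6² = 24.
det(H) > 0 and tr(H) = -16 < 0, so H is negative definite and the point is a local maximum.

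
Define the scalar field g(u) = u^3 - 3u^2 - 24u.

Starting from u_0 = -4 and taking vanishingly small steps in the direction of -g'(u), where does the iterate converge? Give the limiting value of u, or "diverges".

g'(u) = 3(u - 4)(u + 2), so g'(-4) = 48.
Gradient descent moves in the -g' direction, i.e. u is decreasing.
There is no critical point below u=-4, and g' keeps the same sign, so the iterate runs off to −∞.

diverges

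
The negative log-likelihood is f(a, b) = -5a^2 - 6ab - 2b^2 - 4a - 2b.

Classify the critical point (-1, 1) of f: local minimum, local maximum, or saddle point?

local maximum

The Hessian of f is constant: H = [[-10, -6], [-6, -4]].
det(H) = (-10)·(-4) − (-6)² = 4.
det(H) > 0 and tr(H) = -14 < 0, so H is negative definite and the point is a local maximum.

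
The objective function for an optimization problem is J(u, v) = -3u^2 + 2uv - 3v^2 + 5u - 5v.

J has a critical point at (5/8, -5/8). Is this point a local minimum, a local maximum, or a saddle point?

The Hessian of J is constant: H = [[-6, 2], [2, -6]].
det(H) = (-6)·(-6) − 2² = 32.
det(H) > 0 and tr(H) = -12 < 0, so H is negative definite and the point is a local maximum.

local maximum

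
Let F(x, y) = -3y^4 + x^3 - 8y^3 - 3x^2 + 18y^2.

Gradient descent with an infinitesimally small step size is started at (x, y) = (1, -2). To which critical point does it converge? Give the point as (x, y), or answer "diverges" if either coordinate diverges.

F is separable, so gradient descent decouples: x follows -∂F/∂x, y follows -∂F/∂y.
∂F/∂x = 3x(x - 2); at x=1 this is -3, so x increases.
∂F/∂y = -12y(y - 1)(y + 3); at y=-2 this is -72, so y increases.
x converges to its nearest critical value 2 (a local min of the x-part); y converges to 0. The iterate converges to (2, 0).

(2, 0)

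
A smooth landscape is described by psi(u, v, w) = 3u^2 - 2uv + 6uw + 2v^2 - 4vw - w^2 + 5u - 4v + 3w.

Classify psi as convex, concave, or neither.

neither

psi is quadratic, so its Hessian is the constant matrix H = [[6, -2, 6], [-2, 4, -4], [6, -4, -2]].
Leading principal minors: 6, 20, -184.
Neither pattern holds ⇒ H is indefinite ⇒ neither convex nor concave.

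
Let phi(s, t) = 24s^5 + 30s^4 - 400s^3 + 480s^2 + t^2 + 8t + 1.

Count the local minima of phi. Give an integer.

phi separates as a function of s plus a function of t, so ∇phi=0 decouples.
∂phi/∂s = 120s(s - 2)(s - 1)(s + 4) = 0 at s ∈ {-4, 0, 1, 2}; ∂phi/∂t = 2(t + 4) = 0 at t ∈ {-4}.
The Hessian is diagonal: diag(phi_ss, phi_tt). Second derivatives: phi_ss(-4)=-14400, phi_ss(0)=960, phi_ss(1)=-600, phi_ss(2)=1440; phi_tt(-4)=2.
Local minima occur where both diagonal entries positive: (0, -4), (2, -4). Count: 2.

2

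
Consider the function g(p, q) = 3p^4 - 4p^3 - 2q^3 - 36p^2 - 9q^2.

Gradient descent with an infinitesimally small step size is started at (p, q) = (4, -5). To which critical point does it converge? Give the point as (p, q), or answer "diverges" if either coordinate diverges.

(3, -3)

g is separable, so gradient descent decouples: p follows -∂g/∂p, q follows -∂g/∂q.
∂g/∂p = 12p(p - 3)(p + 2); at p=4 this is 288, so p decreases.
∂g/∂q = -6q(q + 3); at q=-5 this is -60, so q increases.
p converges to its nearest critical value 3 (a local min of the p-part); q converges to -3. The iterate converges to (3, -3).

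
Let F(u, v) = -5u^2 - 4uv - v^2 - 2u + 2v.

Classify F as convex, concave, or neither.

concave

F is quadratic, so its Hessian is the constant matrix H = [[-10, -4], [-4, -2]].
det(H) = 4, tr(H) = -12.
det(H) > 0 and tr(H) < 0, so H is negative definite everywhere: concave.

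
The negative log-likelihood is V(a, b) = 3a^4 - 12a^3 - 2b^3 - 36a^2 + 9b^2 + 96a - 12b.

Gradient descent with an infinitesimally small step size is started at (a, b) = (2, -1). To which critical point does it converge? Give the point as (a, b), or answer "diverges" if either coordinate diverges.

V is separable, so gradient descent decouples: a follows -∂V/∂a, b follows -∂V/∂b.
∂V/∂a = 12(a - 4)(a - 1)(a + 2); at a=2 this is -96, so a increases.
∂V/∂b = -6(b - 2)(b - 1); at b=-1 this is -36, so b increases.
a converges to its nearest critical value 4 (a local min of the a-part); b converges to 1. The iterate converges to (4, 1).

(4, 1)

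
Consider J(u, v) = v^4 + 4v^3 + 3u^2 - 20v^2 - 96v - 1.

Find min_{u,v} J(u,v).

-280

J(u,v) separates as P(u) + Q(v) − 1, so its minimum is min P + min Q − 1.
P'(u) = 6u vanishes at u ∈ {0}; Q'(v) = 4(v - 3)(v + 2)(v + 4) vanishes at v ∈ {-4, -2, 3}.
Local minima of P (where P''>0): P(0)=0. Local minima of Q: Q(-4)=64, Q(3)=-279.
So the global minimum of J is P(0) + Q(3) − 1 = 0 − 279 − 1 = -280, attained at (0, 3).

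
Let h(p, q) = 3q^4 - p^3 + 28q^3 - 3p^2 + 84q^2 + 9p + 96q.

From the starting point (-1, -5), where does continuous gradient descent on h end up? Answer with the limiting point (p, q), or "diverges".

(-3, -4)

h is separable, so gradient descent decouples: p follows -∂h/∂p, q follows -∂h/∂q.
∂h/∂p = -3(p - 1)(p + 3); at p=-1 this is 12, so p decreases.
∂h/∂q = 12(q + 1)(q + 2)(q + 4); at q=-5 this is -144, so q increases.
p converges to its nearest critical value -3 (a local min of the p-part); q converges to -4. The iterate converges to (-3, -4).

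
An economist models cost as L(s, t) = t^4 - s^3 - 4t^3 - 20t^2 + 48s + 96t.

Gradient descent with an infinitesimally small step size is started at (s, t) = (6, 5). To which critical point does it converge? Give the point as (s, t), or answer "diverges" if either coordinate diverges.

diverges

L is separable, so gradient descent decouples: s follows -∂L/∂s, t follows -∂L/∂t.
∂L/∂s = -3(s - 4)(s + 4); at s=6 this is -60, so s increases.
∂L/∂t = 4(t - 4)(t - 2)(t + 3); at t=5 this is 96, so t decreases.
The s-coordinate has no critical point in that direction and runs off to infinity.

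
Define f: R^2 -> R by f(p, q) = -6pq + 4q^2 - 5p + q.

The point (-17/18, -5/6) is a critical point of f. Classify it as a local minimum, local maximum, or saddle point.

The Hessian of f is constant: H = [[0, -6], [-6, 8]].
det(H) = 0·8 − (-6)² = -36.
Since det(H) < 0, H is indefinite and the critical point is a saddle point.

saddle point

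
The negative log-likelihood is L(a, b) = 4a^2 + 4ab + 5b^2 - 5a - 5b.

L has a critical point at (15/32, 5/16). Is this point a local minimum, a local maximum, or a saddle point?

local minimum

The Hessian of L is constant: H = [[8, 4], [4, 10]].
det(H) = 8·10 − 4² = 64.
det(H) > 0 and tr(H) = 18 > 0, so H is positive definite and the point is a local minimum.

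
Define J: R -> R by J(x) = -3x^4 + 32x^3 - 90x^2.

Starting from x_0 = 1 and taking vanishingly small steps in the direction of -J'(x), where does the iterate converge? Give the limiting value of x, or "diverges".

J'(x) = -12x(x - 5)(x - 3), so J'(1) = -96.
Gradient descent moves in the -J' direction, i.e. x is increasing.
The nearest critical point in that direction is x = 3, where J'' = 72 > 0 (a local minimum). The iterate converges there.

3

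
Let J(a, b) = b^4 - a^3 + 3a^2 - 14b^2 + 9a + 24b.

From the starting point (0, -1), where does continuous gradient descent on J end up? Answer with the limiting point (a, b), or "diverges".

J is separable, so gradient descent decouples: a follows -∂J/∂a, b follows -∂J/∂b.
∂J/∂a = -3(a - 3)(a + 1); at a=0 this is 9, so a decreases.
∂J/∂b = 4(b - 2)(b - 1)(b + 3); at b=-1 this is 48, so b decreases.
a converges to its nearest critical value -1 (a local min of the a-part); b converges to -3. The iterate converges to (-1, -3).

(-1, -3)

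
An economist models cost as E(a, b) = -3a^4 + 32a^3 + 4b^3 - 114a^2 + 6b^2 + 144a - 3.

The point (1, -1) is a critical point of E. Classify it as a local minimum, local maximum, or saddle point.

The mixed partial ∂²E/∂a∂b is 0, so the Hessian at any point is diag(E_aa, E_bb) = diag(12(-3a^2 + 16a - 19), 12(2b + 1)).
At (1, -1): H = diag(-72, -12).
Both eigenvalues are negative, so H is negative definite: a local maximum.

local maximum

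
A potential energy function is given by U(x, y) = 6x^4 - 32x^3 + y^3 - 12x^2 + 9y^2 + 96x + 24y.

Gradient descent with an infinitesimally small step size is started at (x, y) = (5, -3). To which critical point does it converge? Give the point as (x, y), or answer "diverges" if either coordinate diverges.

(4, -2)

U is separable, so gradient descent decouples: x follows -∂U/∂x, y follows -∂U/∂y.
∂U/∂x = 24(x - 4)(x - 1)(x + 1); at x=5 this is 576, so x decreases.
∂U/∂y = 3(y + 2)(y + 4); at y=-3 this is -3, so y increases.
x converges to its nearest critical value 4 (a local min of the x-part); y converges to -2. The iterate converges to (4, -2).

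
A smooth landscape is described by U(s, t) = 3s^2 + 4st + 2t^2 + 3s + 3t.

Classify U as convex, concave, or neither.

U is quadratic, so its Hessian is the constant matrix H = [[6, 4], [4, 4]].
det(H) = 8, tr(H) = 10.
det(H) > 0 and tr(H) > 0, so H is positive definite everywhere: convex.

convex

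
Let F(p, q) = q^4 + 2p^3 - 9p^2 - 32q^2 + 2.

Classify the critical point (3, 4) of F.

The mixed partial ∂²F/∂p∂q is 0, so the Hessian at any point is diag(F_pp, F_qq) = diag(6(2p - 3), 4(3q^2 - 16)).
At (3, 4): H = diag(18, 128).
Both eigenvalues are positive, so H is positive definite: a local minimum.

local minimum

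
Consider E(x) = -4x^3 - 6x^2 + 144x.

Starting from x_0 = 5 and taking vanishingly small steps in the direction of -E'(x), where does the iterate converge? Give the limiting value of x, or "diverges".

E'(x) = -12(x - 3)(x + 4), so E'(5) = -216.
Gradient descent moves in the -E' direction, i.e. x is increasing.
There is no critical point above x=5, and E' keeps the same sign, so the iterate runs off to +∞.

diverges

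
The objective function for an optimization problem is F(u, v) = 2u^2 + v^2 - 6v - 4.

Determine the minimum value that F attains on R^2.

F(u,v) separates as P(u) + Q(v) − 4, so its minimum is min P + min Q − 4.
P'(u) = 4u vanishes at u ∈ {0}; Q'(v) = 2v - 6 vanishes at v ∈ {3}.
Local minima of P (where P''>0): P(0)=0. Local minima of Q: Q(3)=-9.
So the global minimum of F is P(0) + Q(3) − 4 = 0 − 9 − 4 = -13, attained at (0, 3).

-13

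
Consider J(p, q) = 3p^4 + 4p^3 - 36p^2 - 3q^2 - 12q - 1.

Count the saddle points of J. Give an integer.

J separates as a function of p plus a function of q, so ∇J=0 decouples.
∂J/∂p = 12p(p - 2)(p + 3) = 0 at p ∈ {-3, 0, 2}; ∂J/∂q = -6(q + 2) = 0 at q ∈ {-2}.
The Hessian is diagonal: diag(J_pp, J_qq). Second derivatives: J_pp(-3)=180, J_pp(0)=-72, J_pp(2)=120; J_qq(-2)=-6.
Saddle points occur where the two diagonal entries have opposite signs: (-3, -2), (2, -2). Count: 2.

2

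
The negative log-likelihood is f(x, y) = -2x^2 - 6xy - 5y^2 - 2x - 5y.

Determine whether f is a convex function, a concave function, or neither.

f is quadratic, so its Hessian is the constant matrix H = [[-4, -6], [-6, -10]].
det(H) = 4, tr(H) = -14.
det(H) > 0 and tr(H) < 0, so H is negative definite everywhere: concave.

concave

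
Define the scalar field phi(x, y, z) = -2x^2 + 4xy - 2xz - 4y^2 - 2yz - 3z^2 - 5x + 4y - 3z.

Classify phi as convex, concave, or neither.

concave

phi is quadratic, so its Hessian is the constant matrix H = [[-4, 4, -2], [4, -8, -2], [-2, -2, -6]].
Leading principal minors: -4, 16, -16.
Signs alternate −, +, − ⇒ H ≺ 0 ⇒ concave.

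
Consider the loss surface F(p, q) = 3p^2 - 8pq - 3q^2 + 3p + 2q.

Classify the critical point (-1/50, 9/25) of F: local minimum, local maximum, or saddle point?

The Hessian of F is constant: H = [[6, -8], [-8, -6]].
det(H) = 6·(-6) − (-8)² = -100.
Since det(H) < 0, H is indefinite and the critical point is a saddle point.

saddle point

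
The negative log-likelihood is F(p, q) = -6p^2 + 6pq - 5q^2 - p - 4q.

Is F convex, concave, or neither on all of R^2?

concave

F is quadratic, so its Hessian is the constant matrix H = [[-12, 6], [6, -10]].
det(H) = 84, tr(H) = -22.
det(H) > 0 and tr(H) < 0, so H is negative definite everywhere: concave.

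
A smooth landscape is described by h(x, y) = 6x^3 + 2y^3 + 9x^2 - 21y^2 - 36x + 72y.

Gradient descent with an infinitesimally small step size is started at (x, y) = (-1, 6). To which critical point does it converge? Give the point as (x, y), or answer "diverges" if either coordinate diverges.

h is separable, so gradient descent decouples: x follows -∂h/∂x, y follows -∂h/∂y.
∂h/∂x = 18(x - 1)(x + 2); at x=-1 this is -36, so x increases.
∂h/∂y = 6(y - 4)(y - 3); at y=6 this is 36, so y decreases.
x converges to its nearest critical value 1 (a local min of the x-part); y converges to 4. The iterate converges to (1, 4).

(1, 4)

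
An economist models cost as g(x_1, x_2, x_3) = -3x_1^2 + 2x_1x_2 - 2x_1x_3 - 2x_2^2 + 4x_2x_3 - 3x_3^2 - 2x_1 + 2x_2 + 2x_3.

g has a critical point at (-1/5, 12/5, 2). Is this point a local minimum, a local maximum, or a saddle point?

local maximum

The Hessian is constant: H = [[-6, 2, -2], [2, -4, 4], [-2, 4, -6]].
Leading principal minors: Δ₁ = -6, Δ₂ = 20, Δ₃ = -40.
The minors alternate sign starting negative (−, +, −), so H is negative definite: a local maximum.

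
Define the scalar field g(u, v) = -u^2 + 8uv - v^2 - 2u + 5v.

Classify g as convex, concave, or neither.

g is quadratic, so its Hessian is the constant matrix H = [[-2, 8], [8, -2]].
det(H) = -60, tr(H) = -4.
det(H) < 0, so H is indefinite: neither convex nor concave.

neither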